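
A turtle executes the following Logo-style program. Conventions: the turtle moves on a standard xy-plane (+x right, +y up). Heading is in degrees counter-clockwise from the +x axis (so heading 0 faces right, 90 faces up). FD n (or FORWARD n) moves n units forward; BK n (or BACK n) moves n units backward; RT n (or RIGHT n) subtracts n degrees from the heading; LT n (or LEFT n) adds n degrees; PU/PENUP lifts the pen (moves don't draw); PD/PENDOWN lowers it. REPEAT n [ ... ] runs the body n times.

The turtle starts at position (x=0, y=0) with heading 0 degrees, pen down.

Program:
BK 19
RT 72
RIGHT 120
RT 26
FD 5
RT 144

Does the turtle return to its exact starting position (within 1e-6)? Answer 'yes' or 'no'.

Answer: no

Derivation:
Executing turtle program step by step:
Start: pos=(0,0), heading=0, pen down
BK 19: (0,0) -> (-19,0) [heading=0, draw]
RT 72: heading 0 -> 288
RT 120: heading 288 -> 168
RT 26: heading 168 -> 142
FD 5: (-19,0) -> (-22.94,3.078) [heading=142, draw]
RT 144: heading 142 -> 358
Final: pos=(-22.94,3.078), heading=358, 2 segment(s) drawn

Start position: (0, 0)
Final position: (-22.94, 3.078)
Distance = 23.146; >= 1e-6 -> NOT closed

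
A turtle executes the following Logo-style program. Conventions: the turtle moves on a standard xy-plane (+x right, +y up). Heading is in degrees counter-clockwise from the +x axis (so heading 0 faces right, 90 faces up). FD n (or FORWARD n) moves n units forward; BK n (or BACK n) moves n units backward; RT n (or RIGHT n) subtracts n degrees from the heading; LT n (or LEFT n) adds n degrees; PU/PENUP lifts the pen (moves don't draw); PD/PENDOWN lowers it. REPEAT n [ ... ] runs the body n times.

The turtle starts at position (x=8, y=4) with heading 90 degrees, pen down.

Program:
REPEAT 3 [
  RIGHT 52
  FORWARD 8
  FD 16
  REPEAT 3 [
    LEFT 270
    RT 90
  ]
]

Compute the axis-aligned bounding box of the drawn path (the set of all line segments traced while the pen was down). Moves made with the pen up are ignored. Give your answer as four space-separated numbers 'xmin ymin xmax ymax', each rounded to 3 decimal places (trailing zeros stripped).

Executing turtle program step by step:
Start: pos=(8,4), heading=90, pen down
REPEAT 3 [
  -- iteration 1/3 --
  RT 52: heading 90 -> 38
  FD 8: (8,4) -> (14.304,8.925) [heading=38, draw]
  FD 16: (14.304,8.925) -> (26.912,18.776) [heading=38, draw]
  REPEAT 3 [
    -- iteration 1/3 --
    LT 270: heading 38 -> 308
    RT 90: heading 308 -> 218
    -- iteration 2/3 --
    LT 270: heading 218 -> 128
    RT 90: heading 128 -> 38
    -- iteration 3/3 --
    LT 270: heading 38 -> 308
    RT 90: heading 308 -> 218
  ]
  -- iteration 2/3 --
  RT 52: heading 218 -> 166
  FD 8: (26.912,18.776) -> (19.15,20.711) [heading=166, draw]
  FD 16: (19.15,20.711) -> (3.625,24.582) [heading=166, draw]
  REPEAT 3 [
    -- iteration 1/3 --
    LT 270: heading 166 -> 76
    RT 90: heading 76 -> 346
    -- iteration 2/3 --
    LT 270: heading 346 -> 256
    RT 90: heading 256 -> 166
    -- iteration 3/3 --
    LT 270: heading 166 -> 76
    RT 90: heading 76 -> 346
  ]
  -- iteration 3/3 --
  RT 52: heading 346 -> 294
  FD 8: (3.625,24.582) -> (6.879,17.274) [heading=294, draw]
  FD 16: (6.879,17.274) -> (13.387,2.657) [heading=294, draw]
  REPEAT 3 [
    -- iteration 1/3 --
    LT 270: heading 294 -> 204
    RT 90: heading 204 -> 114
    -- iteration 2/3 --
    LT 270: heading 114 -> 24
    RT 90: heading 24 -> 294
    -- iteration 3/3 --
    LT 270: heading 294 -> 204
    RT 90: heading 204 -> 114
  ]
]
Final: pos=(13.387,2.657), heading=114, 6 segment(s) drawn

Segment endpoints: x in {3.625, 6.879, 8, 13.387, 14.304, 19.15, 26.912}, y in {2.657, 4, 8.925, 17.274, 18.776, 20.711, 24.582}
xmin=3.625, ymin=2.657, xmax=26.912, ymax=24.582

Answer: 3.625 2.657 26.912 24.582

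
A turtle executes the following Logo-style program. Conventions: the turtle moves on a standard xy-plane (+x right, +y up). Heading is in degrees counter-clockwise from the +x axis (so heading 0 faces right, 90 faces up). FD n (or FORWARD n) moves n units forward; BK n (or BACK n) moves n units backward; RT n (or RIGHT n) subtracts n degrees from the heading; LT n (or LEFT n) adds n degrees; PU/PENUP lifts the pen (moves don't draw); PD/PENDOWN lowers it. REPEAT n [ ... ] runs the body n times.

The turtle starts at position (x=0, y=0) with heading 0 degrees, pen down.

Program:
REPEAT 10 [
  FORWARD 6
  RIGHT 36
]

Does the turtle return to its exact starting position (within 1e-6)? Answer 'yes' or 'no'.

Executing turtle program step by step:
Start: pos=(0,0), heading=0, pen down
REPEAT 10 [
  -- iteration 1/10 --
  FD 6: (0,0) -> (6,0) [heading=0, draw]
  RT 36: heading 0 -> 324
  -- iteration 2/10 --
  FD 6: (6,0) -> (10.854,-3.527) [heading=324, draw]
  RT 36: heading 324 -> 288
  -- iteration 3/10 --
  FD 6: (10.854,-3.527) -> (12.708,-9.233) [heading=288, draw]
  RT 36: heading 288 -> 252
  -- iteration 4/10 --
  FD 6: (12.708,-9.233) -> (10.854,-14.939) [heading=252, draw]
  RT 36: heading 252 -> 216
  -- iteration 5/10 --
  FD 6: (10.854,-14.939) -> (6,-18.466) [heading=216, draw]
  RT 36: heading 216 -> 180
  -- iteration 6/10 --
  FD 6: (6,-18.466) -> (0,-18.466) [heading=180, draw]
  RT 36: heading 180 -> 144
  -- iteration 7/10 --
  FD 6: (0,-18.466) -> (-4.854,-14.939) [heading=144, draw]
  RT 36: heading 144 -> 108
  -- iteration 8/10 --
  FD 6: (-4.854,-14.939) -> (-6.708,-9.233) [heading=108, draw]
  RT 36: heading 108 -> 72
  -- iteration 9/10 --
  FD 6: (-6.708,-9.233) -> (-4.854,-3.527) [heading=72, draw]
  RT 36: heading 72 -> 36
  -- iteration 10/10 --
  FD 6: (-4.854,-3.527) -> (0,0) [heading=36, draw]
  RT 36: heading 36 -> 0
]
Final: pos=(0,0), heading=0, 10 segment(s) drawn

Start position: (0, 0)
Final position: (0, 0)
Distance = 0; < 1e-6 -> CLOSED

Answer: yes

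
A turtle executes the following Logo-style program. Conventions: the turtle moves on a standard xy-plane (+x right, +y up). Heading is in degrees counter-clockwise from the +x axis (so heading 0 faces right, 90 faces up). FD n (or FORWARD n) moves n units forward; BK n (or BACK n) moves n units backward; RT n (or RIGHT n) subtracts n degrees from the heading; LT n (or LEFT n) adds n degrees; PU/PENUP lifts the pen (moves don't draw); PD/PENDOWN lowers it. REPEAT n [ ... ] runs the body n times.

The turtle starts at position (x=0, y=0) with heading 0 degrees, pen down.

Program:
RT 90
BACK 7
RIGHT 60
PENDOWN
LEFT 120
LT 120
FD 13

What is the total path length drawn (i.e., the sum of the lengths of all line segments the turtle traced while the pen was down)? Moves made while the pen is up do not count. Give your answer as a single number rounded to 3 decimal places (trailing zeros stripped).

Executing turtle program step by step:
Start: pos=(0,0), heading=0, pen down
RT 90: heading 0 -> 270
BK 7: (0,0) -> (0,7) [heading=270, draw]
RT 60: heading 270 -> 210
PD: pen down
LT 120: heading 210 -> 330
LT 120: heading 330 -> 90
FD 13: (0,7) -> (0,20) [heading=90, draw]
Final: pos=(0,20), heading=90, 2 segment(s) drawn

Segment lengths:
  seg 1: (0,0) -> (0,7), length = 7
  seg 2: (0,7) -> (0,20), length = 13
Total = 20

Answer: 20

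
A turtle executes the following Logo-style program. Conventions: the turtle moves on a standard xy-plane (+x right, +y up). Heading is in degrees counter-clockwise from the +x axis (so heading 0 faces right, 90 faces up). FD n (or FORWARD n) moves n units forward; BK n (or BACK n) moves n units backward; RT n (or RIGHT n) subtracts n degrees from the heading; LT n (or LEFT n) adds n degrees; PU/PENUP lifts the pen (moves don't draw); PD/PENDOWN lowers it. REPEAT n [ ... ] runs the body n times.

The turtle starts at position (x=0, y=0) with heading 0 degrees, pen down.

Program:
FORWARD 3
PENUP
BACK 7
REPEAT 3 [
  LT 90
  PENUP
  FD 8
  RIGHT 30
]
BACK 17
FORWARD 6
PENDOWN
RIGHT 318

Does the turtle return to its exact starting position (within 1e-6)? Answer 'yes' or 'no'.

Answer: no

Derivation:
Executing turtle program step by step:
Start: pos=(0,0), heading=0, pen down
FD 3: (0,0) -> (3,0) [heading=0, draw]
PU: pen up
BK 7: (3,0) -> (-4,0) [heading=0, move]
REPEAT 3 [
  -- iteration 1/3 --
  LT 90: heading 0 -> 90
  PU: pen up
  FD 8: (-4,0) -> (-4,8) [heading=90, move]
  RT 30: heading 90 -> 60
  -- iteration 2/3 --
  LT 90: heading 60 -> 150
  PU: pen up
  FD 8: (-4,8) -> (-10.928,12) [heading=150, move]
  RT 30: heading 150 -> 120
  -- iteration 3/3 --
  LT 90: heading 120 -> 210
  PU: pen up
  FD 8: (-10.928,12) -> (-17.856,8) [heading=210, move]
  RT 30: heading 210 -> 180
]
BK 17: (-17.856,8) -> (-0.856,8) [heading=180, move]
FD 6: (-0.856,8) -> (-6.856,8) [heading=180, move]
PD: pen down
RT 318: heading 180 -> 222
Final: pos=(-6.856,8), heading=222, 1 segment(s) drawn

Start position: (0, 0)
Final position: (-6.856, 8)
Distance = 10.536; >= 1e-6 -> NOT closed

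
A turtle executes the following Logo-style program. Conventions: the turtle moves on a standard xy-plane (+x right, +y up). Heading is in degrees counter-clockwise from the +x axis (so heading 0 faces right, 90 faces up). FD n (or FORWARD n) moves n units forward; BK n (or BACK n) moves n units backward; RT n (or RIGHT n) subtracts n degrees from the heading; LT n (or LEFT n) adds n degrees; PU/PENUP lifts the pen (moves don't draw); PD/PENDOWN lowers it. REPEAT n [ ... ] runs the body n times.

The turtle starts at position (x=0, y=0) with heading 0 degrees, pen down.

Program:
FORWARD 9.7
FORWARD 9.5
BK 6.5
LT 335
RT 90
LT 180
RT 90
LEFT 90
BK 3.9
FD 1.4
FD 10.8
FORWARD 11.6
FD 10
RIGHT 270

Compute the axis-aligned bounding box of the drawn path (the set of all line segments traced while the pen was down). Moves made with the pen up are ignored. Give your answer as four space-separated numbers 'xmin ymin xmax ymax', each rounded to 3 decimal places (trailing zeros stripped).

Executing turtle program step by step:
Start: pos=(0,0), heading=0, pen down
FD 9.7: (0,0) -> (9.7,0) [heading=0, draw]
FD 9.5: (9.7,0) -> (19.2,0) [heading=0, draw]
BK 6.5: (19.2,0) -> (12.7,0) [heading=0, draw]
LT 335: heading 0 -> 335
RT 90: heading 335 -> 245
LT 180: heading 245 -> 65
RT 90: heading 65 -> 335
LT 90: heading 335 -> 65
BK 3.9: (12.7,0) -> (11.052,-3.535) [heading=65, draw]
FD 1.4: (11.052,-3.535) -> (11.643,-2.266) [heading=65, draw]
FD 10.8: (11.643,-2.266) -> (16.208,7.522) [heading=65, draw]
FD 11.6: (16.208,7.522) -> (21.11,18.036) [heading=65, draw]
FD 10: (21.11,18.036) -> (25.336,27.099) [heading=65, draw]
RT 270: heading 65 -> 155
Final: pos=(25.336,27.099), heading=155, 8 segment(s) drawn

Segment endpoints: x in {0, 9.7, 11.052, 11.643, 12.7, 16.208, 19.2, 21.11, 25.336}, y in {-3.535, -2.266, 0, 7.522, 18.036, 27.099}
xmin=0, ymin=-3.535, xmax=25.336, ymax=27.099

Answer: 0 -3.535 25.336 27.099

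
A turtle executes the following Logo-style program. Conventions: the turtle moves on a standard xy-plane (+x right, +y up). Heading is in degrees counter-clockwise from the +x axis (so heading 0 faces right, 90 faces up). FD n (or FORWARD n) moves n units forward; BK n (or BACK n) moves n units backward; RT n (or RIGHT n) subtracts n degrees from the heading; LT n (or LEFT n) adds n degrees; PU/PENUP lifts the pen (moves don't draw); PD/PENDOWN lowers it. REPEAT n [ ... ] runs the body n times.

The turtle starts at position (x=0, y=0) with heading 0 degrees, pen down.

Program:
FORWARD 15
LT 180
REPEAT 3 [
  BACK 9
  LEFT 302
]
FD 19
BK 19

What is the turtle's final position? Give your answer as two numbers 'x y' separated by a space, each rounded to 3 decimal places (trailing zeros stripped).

Executing turtle program step by step:
Start: pos=(0,0), heading=0, pen down
FD 15: (0,0) -> (15,0) [heading=0, draw]
LT 180: heading 0 -> 180
REPEAT 3 [
  -- iteration 1/3 --
  BK 9: (15,0) -> (24,0) [heading=180, draw]
  LT 302: heading 180 -> 122
  -- iteration 2/3 --
  BK 9: (24,0) -> (28.769,-7.632) [heading=122, draw]
  LT 302: heading 122 -> 64
  -- iteration 3/3 --
  BK 9: (28.769,-7.632) -> (24.824,-15.722) [heading=64, draw]
  LT 302: heading 64 -> 6
]
FD 19: (24.824,-15.722) -> (43.72,-13.736) [heading=6, draw]
BK 19: (43.72,-13.736) -> (24.824,-15.722) [heading=6, draw]
Final: pos=(24.824,-15.722), heading=6, 6 segment(s) drawn

Answer: 24.824 -15.722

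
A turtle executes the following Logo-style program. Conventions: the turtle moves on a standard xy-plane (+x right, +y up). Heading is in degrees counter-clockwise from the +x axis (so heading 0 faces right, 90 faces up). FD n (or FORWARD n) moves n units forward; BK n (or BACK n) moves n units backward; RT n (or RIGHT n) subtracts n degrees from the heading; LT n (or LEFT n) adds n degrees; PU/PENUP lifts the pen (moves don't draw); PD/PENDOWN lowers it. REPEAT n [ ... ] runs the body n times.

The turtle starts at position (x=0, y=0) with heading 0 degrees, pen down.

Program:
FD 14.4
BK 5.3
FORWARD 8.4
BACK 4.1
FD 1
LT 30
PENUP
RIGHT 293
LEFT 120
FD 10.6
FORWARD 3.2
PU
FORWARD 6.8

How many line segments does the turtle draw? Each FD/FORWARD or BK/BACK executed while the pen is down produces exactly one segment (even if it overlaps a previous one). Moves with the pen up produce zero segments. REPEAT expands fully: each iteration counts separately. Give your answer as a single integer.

Executing turtle program step by step:
Start: pos=(0,0), heading=0, pen down
FD 14.4: (0,0) -> (14.4,0) [heading=0, draw]
BK 5.3: (14.4,0) -> (9.1,0) [heading=0, draw]
FD 8.4: (9.1,0) -> (17.5,0) [heading=0, draw]
BK 4.1: (17.5,0) -> (13.4,0) [heading=0, draw]
FD 1: (13.4,0) -> (14.4,0) [heading=0, draw]
LT 30: heading 0 -> 30
PU: pen up
RT 293: heading 30 -> 97
LT 120: heading 97 -> 217
FD 10.6: (14.4,0) -> (5.934,-6.379) [heading=217, move]
FD 3.2: (5.934,-6.379) -> (3.379,-8.305) [heading=217, move]
PU: pen up
FD 6.8: (3.379,-8.305) -> (-2.052,-12.397) [heading=217, move]
Final: pos=(-2.052,-12.397), heading=217, 5 segment(s) drawn
Segments drawn: 5

Answer: 5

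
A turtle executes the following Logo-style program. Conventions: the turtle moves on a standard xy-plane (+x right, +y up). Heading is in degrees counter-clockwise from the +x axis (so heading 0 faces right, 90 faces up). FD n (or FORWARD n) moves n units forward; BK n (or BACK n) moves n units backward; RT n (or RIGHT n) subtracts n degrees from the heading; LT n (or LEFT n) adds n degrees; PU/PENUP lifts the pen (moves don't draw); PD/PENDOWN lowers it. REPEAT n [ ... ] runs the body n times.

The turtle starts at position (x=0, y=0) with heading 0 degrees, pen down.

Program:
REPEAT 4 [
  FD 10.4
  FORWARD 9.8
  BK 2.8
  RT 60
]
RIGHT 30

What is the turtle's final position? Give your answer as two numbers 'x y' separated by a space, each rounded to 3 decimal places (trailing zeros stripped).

Answer: 0 -30.138

Derivation:
Executing turtle program step by step:
Start: pos=(0,0), heading=0, pen down
REPEAT 4 [
  -- iteration 1/4 --
  FD 10.4: (0,0) -> (10.4,0) [heading=0, draw]
  FD 9.8: (10.4,0) -> (20.2,0) [heading=0, draw]
  BK 2.8: (20.2,0) -> (17.4,0) [heading=0, draw]
  RT 60: heading 0 -> 300
  -- iteration 2/4 --
  FD 10.4: (17.4,0) -> (22.6,-9.007) [heading=300, draw]
  FD 9.8: (22.6,-9.007) -> (27.5,-17.494) [heading=300, draw]
  BK 2.8: (27.5,-17.494) -> (26.1,-15.069) [heading=300, draw]
  RT 60: heading 300 -> 240
  -- iteration 3/4 --
  FD 10.4: (26.1,-15.069) -> (20.9,-24.076) [heading=240, draw]
  FD 9.8: (20.9,-24.076) -> (16,-32.563) [heading=240, draw]
  BK 2.8: (16,-32.563) -> (17.4,-30.138) [heading=240, draw]
  RT 60: heading 240 -> 180
  -- iteration 4/4 --
  FD 10.4: (17.4,-30.138) -> (7,-30.138) [heading=180, draw]
  FD 9.8: (7,-30.138) -> (-2.8,-30.138) [heading=180, draw]
  BK 2.8: (-2.8,-30.138) -> (0,-30.138) [heading=180, draw]
  RT 60: heading 180 -> 120
]
RT 30: heading 120 -> 90
Final: pos=(0,-30.138), heading=90, 12 segment(s) drawn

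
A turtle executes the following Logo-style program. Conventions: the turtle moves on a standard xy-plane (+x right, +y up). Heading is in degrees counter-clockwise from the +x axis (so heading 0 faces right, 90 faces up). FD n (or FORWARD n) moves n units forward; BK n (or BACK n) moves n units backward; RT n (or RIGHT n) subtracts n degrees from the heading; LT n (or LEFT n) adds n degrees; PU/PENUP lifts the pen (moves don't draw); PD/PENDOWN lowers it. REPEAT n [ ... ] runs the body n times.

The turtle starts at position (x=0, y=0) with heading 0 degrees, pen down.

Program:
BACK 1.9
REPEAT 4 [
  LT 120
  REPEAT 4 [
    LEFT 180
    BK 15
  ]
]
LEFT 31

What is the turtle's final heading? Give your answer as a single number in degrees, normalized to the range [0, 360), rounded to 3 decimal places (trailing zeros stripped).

Executing turtle program step by step:
Start: pos=(0,0), heading=0, pen down
BK 1.9: (0,0) -> (-1.9,0) [heading=0, draw]
REPEAT 4 [
  -- iteration 1/4 --
  LT 120: heading 0 -> 120
  REPEAT 4 [
    -- iteration 1/4 --
    LT 180: heading 120 -> 300
    BK 15: (-1.9,0) -> (-9.4,12.99) [heading=300, draw]
    -- iteration 2/4 --
    LT 180: heading 300 -> 120
    BK 15: (-9.4,12.99) -> (-1.9,0) [heading=120, draw]
    -- iteration 3/4 --
    LT 180: heading 120 -> 300
    BK 15: (-1.9,0) -> (-9.4,12.99) [heading=300, draw]
    -- iteration 4/4 --
    LT 180: heading 300 -> 120
    BK 15: (-9.4,12.99) -> (-1.9,0) [heading=120, draw]
  ]
  -- iteration 2/4 --
  LT 120: heading 120 -> 240
  REPEAT 4 [
    -- iteration 1/4 --
    LT 180: heading 240 -> 60
    BK 15: (-1.9,0) -> (-9.4,-12.99) [heading=60, draw]
    -- iteration 2/4 --
    LT 180: heading 60 -> 240
    BK 15: (-9.4,-12.99) -> (-1.9,0) [heading=240, draw]
    -- iteration 3/4 --
    LT 180: heading 240 -> 60
    BK 15: (-1.9,0) -> (-9.4,-12.99) [heading=60, draw]
    -- iteration 4/4 --
    LT 180: heading 60 -> 240
    BK 15: (-9.4,-12.99) -> (-1.9,0) [heading=240, draw]
  ]
  -- iteration 3/4 --
  LT 120: heading 240 -> 0
  REPEAT 4 [
    -- iteration 1/4 --
    LT 180: heading 0 -> 180
    BK 15: (-1.9,0) -> (13.1,0) [heading=180, draw]
    -- iteration 2/4 --
    LT 180: heading 180 -> 0
    BK 15: (13.1,0) -> (-1.9,0) [heading=0, draw]
    -- iteration 3/4 --
    LT 180: heading 0 -> 180
    BK 15: (-1.9,0) -> (13.1,0) [heading=180, draw]
    -- iteration 4/4 --
    LT 180: heading 180 -> 0
    BK 15: (13.1,0) -> (-1.9,0) [heading=0, draw]
  ]
  -- iteration 4/4 --
  LT 120: heading 0 -> 120
  REPEAT 4 [
    -- iteration 1/4 --
    LT 180: heading 120 -> 300
    BK 15: (-1.9,0) -> (-9.4,12.99) [heading=300, draw]
    -- iteration 2/4 --
    LT 180: heading 300 -> 120
    BK 15: (-9.4,12.99) -> (-1.9,0) [heading=120, draw]
    -- iteration 3/4 --
    LT 180: heading 120 -> 300
    BK 15: (-1.9,0) -> (-9.4,12.99) [heading=300, draw]
    -- iteration 4/4 --
    LT 180: heading 300 -> 120
    BK 15: (-9.4,12.99) -> (-1.9,0) [heading=120, draw]
  ]
]
LT 31: heading 120 -> 151
Final: pos=(-1.9,0), heading=151, 17 segment(s) drawn

Answer: 151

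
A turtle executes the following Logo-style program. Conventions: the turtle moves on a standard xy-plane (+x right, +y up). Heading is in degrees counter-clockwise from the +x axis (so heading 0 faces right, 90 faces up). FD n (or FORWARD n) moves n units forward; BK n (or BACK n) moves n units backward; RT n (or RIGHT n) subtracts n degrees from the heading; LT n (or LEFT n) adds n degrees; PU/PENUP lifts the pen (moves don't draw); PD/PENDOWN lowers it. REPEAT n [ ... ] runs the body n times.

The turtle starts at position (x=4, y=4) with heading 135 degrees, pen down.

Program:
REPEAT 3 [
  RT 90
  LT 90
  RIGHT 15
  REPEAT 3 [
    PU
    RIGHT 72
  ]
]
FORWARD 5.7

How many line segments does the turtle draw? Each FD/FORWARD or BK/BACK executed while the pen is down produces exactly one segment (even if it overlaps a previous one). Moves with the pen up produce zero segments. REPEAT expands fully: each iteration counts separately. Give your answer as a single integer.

Answer: 0

Derivation:
Executing turtle program step by step:
Start: pos=(4,4), heading=135, pen down
REPEAT 3 [
  -- iteration 1/3 --
  RT 90: heading 135 -> 45
  LT 90: heading 45 -> 135
  RT 15: heading 135 -> 120
  REPEAT 3 [
    -- iteration 1/3 --
    PU: pen up
    RT 72: heading 120 -> 48
    -- iteration 2/3 --
    PU: pen up
    RT 72: heading 48 -> 336
    -- iteration 3/3 --
    PU: pen up
    RT 72: heading 336 -> 264
  ]
  -- iteration 2/3 --
  RT 90: heading 264 -> 174
  LT 90: heading 174 -> 264
  RT 15: heading 264 -> 249
  REPEAT 3 [
    -- iteration 1/3 --
    PU: pen up
    RT 72: heading 249 -> 177
    -- iteration 2/3 --
    PU: pen up
    RT 72: heading 177 -> 105
    -- iteration 3/3 --
    PU: pen up
    RT 72: heading 105 -> 33
  ]
  -- iteration 3/3 --
  RT 90: heading 33 -> 303
  LT 90: heading 303 -> 33
  RT 15: heading 33 -> 18
  REPEAT 3 [
    -- iteration 1/3 --
    PU: pen up
    RT 72: heading 18 -> 306
    -- iteration 2/3 --
    PU: pen up
    RT 72: heading 306 -> 234
    -- iteration 3/3 --
    PU: pen up
    RT 72: heading 234 -> 162
  ]
]
FD 5.7: (4,4) -> (-1.421,5.761) [heading=162, move]
Final: pos=(-1.421,5.761), heading=162, 0 segment(s) drawn
Segments drawn: 0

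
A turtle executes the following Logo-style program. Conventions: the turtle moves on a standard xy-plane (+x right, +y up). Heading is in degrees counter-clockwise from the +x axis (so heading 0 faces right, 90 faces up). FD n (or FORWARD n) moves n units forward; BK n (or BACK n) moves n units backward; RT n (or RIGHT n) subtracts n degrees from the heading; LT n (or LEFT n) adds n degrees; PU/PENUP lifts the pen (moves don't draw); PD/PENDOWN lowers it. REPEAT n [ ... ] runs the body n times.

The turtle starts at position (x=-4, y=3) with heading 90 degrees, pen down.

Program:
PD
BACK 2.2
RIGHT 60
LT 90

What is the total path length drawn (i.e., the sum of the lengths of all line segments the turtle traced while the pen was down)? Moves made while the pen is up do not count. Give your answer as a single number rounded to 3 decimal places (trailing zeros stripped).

Answer: 2.2

Derivation:
Executing turtle program step by step:
Start: pos=(-4,3), heading=90, pen down
PD: pen down
BK 2.2: (-4,3) -> (-4,0.8) [heading=90, draw]
RT 60: heading 90 -> 30
LT 90: heading 30 -> 120
Final: pos=(-4,0.8), heading=120, 1 segment(s) drawn

Segment lengths:
  seg 1: (-4,3) -> (-4,0.8), length = 2.2
Total = 2.2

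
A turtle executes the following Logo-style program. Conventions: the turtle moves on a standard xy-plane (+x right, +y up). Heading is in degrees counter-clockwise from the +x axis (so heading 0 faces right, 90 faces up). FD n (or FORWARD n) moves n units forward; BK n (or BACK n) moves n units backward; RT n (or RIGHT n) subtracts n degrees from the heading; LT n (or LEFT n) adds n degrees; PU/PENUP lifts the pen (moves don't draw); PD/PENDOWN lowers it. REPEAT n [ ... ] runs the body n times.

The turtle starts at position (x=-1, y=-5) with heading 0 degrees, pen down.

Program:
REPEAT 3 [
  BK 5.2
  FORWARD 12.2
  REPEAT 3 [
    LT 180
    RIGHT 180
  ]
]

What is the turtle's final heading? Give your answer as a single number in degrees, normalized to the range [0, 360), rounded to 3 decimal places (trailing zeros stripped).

Answer: 0

Derivation:
Executing turtle program step by step:
Start: pos=(-1,-5), heading=0, pen down
REPEAT 3 [
  -- iteration 1/3 --
  BK 5.2: (-1,-5) -> (-6.2,-5) [heading=0, draw]
  FD 12.2: (-6.2,-5) -> (6,-5) [heading=0, draw]
  REPEAT 3 [
    -- iteration 1/3 --
    LT 180: heading 0 -> 180
    RT 180: heading 180 -> 0
    -- iteration 2/3 --
    LT 180: heading 0 -> 180
    RT 180: heading 180 -> 0
    -- iteration 3/3 --
    LT 180: heading 0 -> 180
    RT 180: heading 180 -> 0
  ]
  -- iteration 2/3 --
  BK 5.2: (6,-5) -> (0.8,-5) [heading=0, draw]
  FD 12.2: (0.8,-5) -> (13,-5) [heading=0, draw]
  REPEAT 3 [
    -- iteration 1/3 --
    LT 180: heading 0 -> 180
    RT 180: heading 180 -> 0
    -- iteration 2/3 --
    LT 180: heading 0 -> 180
    RT 180: heading 180 -> 0
    -- iteration 3/3 --
    LT 180: heading 0 -> 180
    RT 180: heading 180 -> 0
  ]
  -- iteration 3/3 --
  BK 5.2: (13,-5) -> (7.8,-5) [heading=0, draw]
  FD 12.2: (7.8,-5) -> (20,-5) [heading=0, draw]
  REPEAT 3 [
    -- iteration 1/3 --
    LT 180: heading 0 -> 180
    RT 180: heading 180 -> 0
    -- iteration 2/3 --
    LT 180: heading 0 -> 180
    RT 180: heading 180 -> 0
    -- iteration 3/3 --
    LT 180: heading 0 -> 180
    RT 180: heading 180 -> 0
  ]
]
Final: pos=(20,-5), heading=0, 6 segment(s) drawn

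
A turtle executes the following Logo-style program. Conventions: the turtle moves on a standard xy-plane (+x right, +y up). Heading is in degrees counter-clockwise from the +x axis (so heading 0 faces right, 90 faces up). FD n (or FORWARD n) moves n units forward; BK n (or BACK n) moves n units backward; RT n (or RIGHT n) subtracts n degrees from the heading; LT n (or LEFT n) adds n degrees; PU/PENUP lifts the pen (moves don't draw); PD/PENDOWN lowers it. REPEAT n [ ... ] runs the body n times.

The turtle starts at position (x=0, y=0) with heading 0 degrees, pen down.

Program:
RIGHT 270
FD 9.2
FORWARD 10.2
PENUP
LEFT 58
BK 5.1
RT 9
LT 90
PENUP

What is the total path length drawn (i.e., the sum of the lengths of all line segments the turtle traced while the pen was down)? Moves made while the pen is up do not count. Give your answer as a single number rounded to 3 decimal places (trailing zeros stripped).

Executing turtle program step by step:
Start: pos=(0,0), heading=0, pen down
RT 270: heading 0 -> 90
FD 9.2: (0,0) -> (0,9.2) [heading=90, draw]
FD 10.2: (0,9.2) -> (0,19.4) [heading=90, draw]
PU: pen up
LT 58: heading 90 -> 148
BK 5.1: (0,19.4) -> (4.325,16.697) [heading=148, move]
RT 9: heading 148 -> 139
LT 90: heading 139 -> 229
PU: pen up
Final: pos=(4.325,16.697), heading=229, 2 segment(s) drawn

Segment lengths:
  seg 1: (0,0) -> (0,9.2), length = 9.2
  seg 2: (0,9.2) -> (0,19.4), length = 10.2
Total = 19.4

Answer: 19.4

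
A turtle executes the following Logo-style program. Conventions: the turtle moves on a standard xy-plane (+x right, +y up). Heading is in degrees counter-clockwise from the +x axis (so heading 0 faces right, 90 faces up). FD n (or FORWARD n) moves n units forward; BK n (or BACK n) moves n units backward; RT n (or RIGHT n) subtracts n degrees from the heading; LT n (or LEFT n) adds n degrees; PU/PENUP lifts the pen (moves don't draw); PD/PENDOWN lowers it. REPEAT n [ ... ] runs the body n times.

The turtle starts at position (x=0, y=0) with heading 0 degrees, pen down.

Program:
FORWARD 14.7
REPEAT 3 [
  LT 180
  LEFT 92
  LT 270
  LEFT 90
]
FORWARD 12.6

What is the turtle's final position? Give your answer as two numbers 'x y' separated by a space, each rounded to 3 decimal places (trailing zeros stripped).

Executing turtle program step by step:
Start: pos=(0,0), heading=0, pen down
FD 14.7: (0,0) -> (14.7,0) [heading=0, draw]
REPEAT 3 [
  -- iteration 1/3 --
  LT 180: heading 0 -> 180
  LT 92: heading 180 -> 272
  LT 270: heading 272 -> 182
  LT 90: heading 182 -> 272
  -- iteration 2/3 --
  LT 180: heading 272 -> 92
  LT 92: heading 92 -> 184
  LT 270: heading 184 -> 94
  LT 90: heading 94 -> 184
  -- iteration 3/3 --
  LT 180: heading 184 -> 4
  LT 92: heading 4 -> 96
  LT 270: heading 96 -> 6
  LT 90: heading 6 -> 96
]
FD 12.6: (14.7,0) -> (13.383,12.531) [heading=96, draw]
Final: pos=(13.383,12.531), heading=96, 2 segment(s) drawn

Answer: 13.383 12.531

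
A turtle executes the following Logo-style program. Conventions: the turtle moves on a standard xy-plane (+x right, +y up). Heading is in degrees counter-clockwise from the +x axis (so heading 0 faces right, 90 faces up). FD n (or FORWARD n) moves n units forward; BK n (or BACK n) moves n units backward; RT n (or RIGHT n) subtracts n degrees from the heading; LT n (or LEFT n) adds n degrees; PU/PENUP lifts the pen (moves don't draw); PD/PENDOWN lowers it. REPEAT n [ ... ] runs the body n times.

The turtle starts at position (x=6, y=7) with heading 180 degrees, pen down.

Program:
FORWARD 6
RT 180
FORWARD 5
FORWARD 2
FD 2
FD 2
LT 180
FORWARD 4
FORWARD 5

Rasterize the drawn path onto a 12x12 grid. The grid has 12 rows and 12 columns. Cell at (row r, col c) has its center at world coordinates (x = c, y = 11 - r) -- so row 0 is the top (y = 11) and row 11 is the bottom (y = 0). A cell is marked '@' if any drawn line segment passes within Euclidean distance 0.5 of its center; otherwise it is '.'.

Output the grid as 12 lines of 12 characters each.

Segment 0: (6,7) -> (0,7)
Segment 1: (0,7) -> (5,7)
Segment 2: (5,7) -> (7,7)
Segment 3: (7,7) -> (9,7)
Segment 4: (9,7) -> (11,7)
Segment 5: (11,7) -> (7,7)
Segment 6: (7,7) -> (2,7)

Answer: ............
............
............
............
@@@@@@@@@@@@
............
............
............
............
............
............
............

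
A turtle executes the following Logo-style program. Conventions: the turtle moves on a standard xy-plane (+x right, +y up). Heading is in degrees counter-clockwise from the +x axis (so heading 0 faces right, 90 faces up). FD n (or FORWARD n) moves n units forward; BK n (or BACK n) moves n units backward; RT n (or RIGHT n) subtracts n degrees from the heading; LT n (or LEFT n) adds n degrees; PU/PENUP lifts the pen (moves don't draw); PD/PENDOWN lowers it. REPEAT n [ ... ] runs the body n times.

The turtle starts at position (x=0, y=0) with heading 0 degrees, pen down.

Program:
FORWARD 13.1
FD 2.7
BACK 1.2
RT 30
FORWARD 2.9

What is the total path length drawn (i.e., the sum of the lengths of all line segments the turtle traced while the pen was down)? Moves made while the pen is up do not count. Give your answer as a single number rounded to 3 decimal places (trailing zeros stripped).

Executing turtle program step by step:
Start: pos=(0,0), heading=0, pen down
FD 13.1: (0,0) -> (13.1,0) [heading=0, draw]
FD 2.7: (13.1,0) -> (15.8,0) [heading=0, draw]
BK 1.2: (15.8,0) -> (14.6,0) [heading=0, draw]
RT 30: heading 0 -> 330
FD 2.9: (14.6,0) -> (17.111,-1.45) [heading=330, draw]
Final: pos=(17.111,-1.45), heading=330, 4 segment(s) drawn

Segment lengths:
  seg 1: (0,0) -> (13.1,0), length = 13.1
  seg 2: (13.1,0) -> (15.8,0), length = 2.7
  seg 3: (15.8,0) -> (14.6,0), length = 1.2
  seg 4: (14.6,0) -> (17.111,-1.45), length = 2.9
Total = 19.9

Answer: 19.9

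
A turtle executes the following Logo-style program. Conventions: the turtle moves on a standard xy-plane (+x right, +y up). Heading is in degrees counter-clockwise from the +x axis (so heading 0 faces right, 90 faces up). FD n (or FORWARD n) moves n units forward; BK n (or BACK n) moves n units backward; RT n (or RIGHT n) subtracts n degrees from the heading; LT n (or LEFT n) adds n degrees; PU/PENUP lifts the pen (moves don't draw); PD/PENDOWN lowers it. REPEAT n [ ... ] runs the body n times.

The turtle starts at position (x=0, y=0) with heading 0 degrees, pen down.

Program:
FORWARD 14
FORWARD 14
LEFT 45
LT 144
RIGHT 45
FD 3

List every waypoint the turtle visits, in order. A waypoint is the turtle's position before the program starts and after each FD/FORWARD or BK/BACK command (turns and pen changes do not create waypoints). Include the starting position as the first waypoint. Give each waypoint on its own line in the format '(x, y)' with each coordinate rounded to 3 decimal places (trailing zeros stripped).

Executing turtle program step by step:
Start: pos=(0,0), heading=0, pen down
FD 14: (0,0) -> (14,0) [heading=0, draw]
FD 14: (14,0) -> (28,0) [heading=0, draw]
LT 45: heading 0 -> 45
LT 144: heading 45 -> 189
RT 45: heading 189 -> 144
FD 3: (28,0) -> (25.573,1.763) [heading=144, draw]
Final: pos=(25.573,1.763), heading=144, 3 segment(s) drawn
Waypoints (4 total):
(0, 0)
(14, 0)
(28, 0)
(25.573, 1.763)

Answer: (0, 0)
(14, 0)
(28, 0)
(25.573, 1.763)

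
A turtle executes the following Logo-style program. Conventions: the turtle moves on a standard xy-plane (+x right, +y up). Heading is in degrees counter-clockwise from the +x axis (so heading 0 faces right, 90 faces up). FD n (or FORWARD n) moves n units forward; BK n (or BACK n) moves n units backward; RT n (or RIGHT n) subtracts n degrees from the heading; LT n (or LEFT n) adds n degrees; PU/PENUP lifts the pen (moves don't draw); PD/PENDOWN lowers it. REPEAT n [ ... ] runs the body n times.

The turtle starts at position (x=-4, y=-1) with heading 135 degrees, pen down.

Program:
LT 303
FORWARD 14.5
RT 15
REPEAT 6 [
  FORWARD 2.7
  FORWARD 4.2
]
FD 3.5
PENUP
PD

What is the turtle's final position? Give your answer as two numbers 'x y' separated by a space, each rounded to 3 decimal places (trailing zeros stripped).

Answer: 19.399 53.189

Derivation:
Executing turtle program step by step:
Start: pos=(-4,-1), heading=135, pen down
LT 303: heading 135 -> 78
FD 14.5: (-4,-1) -> (-0.985,13.183) [heading=78, draw]
RT 15: heading 78 -> 63
REPEAT 6 [
  -- iteration 1/6 --
  FD 2.7: (-0.985,13.183) -> (0.24,15.589) [heading=63, draw]
  FD 4.2: (0.24,15.589) -> (2.147,19.331) [heading=63, draw]
  -- iteration 2/6 --
  FD 2.7: (2.147,19.331) -> (3.373,21.737) [heading=63, draw]
  FD 4.2: (3.373,21.737) -> (5.28,25.479) [heading=63, draw]
  -- iteration 3/6 --
  FD 2.7: (5.28,25.479) -> (6.506,27.885) [heading=63, draw]
  FD 4.2: (6.506,27.885) -> (8.412,31.627) [heading=63, draw]
  -- iteration 4/6 --
  FD 2.7: (8.412,31.627) -> (9.638,34.033) [heading=63, draw]
  FD 4.2: (9.638,34.033) -> (11.545,37.775) [heading=63, draw]
  -- iteration 5/6 --
  FD 2.7: (11.545,37.775) -> (12.771,40.181) [heading=63, draw]
  FD 4.2: (12.771,40.181) -> (14.677,43.923) [heading=63, draw]
  -- iteration 6/6 --
  FD 2.7: (14.677,43.923) -> (15.903,46.329) [heading=63, draw]
  FD 4.2: (15.903,46.329) -> (17.81,50.071) [heading=63, draw]
]
FD 3.5: (17.81,50.071) -> (19.399,53.189) [heading=63, draw]
PU: pen up
PD: pen down
Final: pos=(19.399,53.189), heading=63, 14 segment(s) drawn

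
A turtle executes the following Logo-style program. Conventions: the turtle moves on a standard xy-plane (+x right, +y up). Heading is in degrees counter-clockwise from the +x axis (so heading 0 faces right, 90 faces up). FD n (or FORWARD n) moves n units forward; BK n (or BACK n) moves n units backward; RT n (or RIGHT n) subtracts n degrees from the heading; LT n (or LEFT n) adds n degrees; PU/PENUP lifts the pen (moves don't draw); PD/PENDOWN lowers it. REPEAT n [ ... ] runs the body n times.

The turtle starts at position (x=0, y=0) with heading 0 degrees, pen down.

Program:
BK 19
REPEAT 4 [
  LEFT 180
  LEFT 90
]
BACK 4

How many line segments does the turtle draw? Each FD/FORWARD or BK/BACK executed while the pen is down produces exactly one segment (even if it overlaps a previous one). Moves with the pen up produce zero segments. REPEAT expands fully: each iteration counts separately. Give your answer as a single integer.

Answer: 2

Derivation:
Executing turtle program step by step:
Start: pos=(0,0), heading=0, pen down
BK 19: (0,0) -> (-19,0) [heading=0, draw]
REPEAT 4 [
  -- iteration 1/4 --
  LT 180: heading 0 -> 180
  LT 90: heading 180 -> 270
  -- iteration 2/4 --
  LT 180: heading 270 -> 90
  LT 90: heading 90 -> 180
  -- iteration 3/4 --
  LT 180: heading 180 -> 0
  LT 90: heading 0 -> 90
  -- iteration 4/4 --
  LT 180: heading 90 -> 270
  LT 90: heading 270 -> 0
]
BK 4: (-19,0) -> (-23,0) [heading=0, draw]
Final: pos=(-23,0), heading=0, 2 segment(s) drawn
Segments drawn: 2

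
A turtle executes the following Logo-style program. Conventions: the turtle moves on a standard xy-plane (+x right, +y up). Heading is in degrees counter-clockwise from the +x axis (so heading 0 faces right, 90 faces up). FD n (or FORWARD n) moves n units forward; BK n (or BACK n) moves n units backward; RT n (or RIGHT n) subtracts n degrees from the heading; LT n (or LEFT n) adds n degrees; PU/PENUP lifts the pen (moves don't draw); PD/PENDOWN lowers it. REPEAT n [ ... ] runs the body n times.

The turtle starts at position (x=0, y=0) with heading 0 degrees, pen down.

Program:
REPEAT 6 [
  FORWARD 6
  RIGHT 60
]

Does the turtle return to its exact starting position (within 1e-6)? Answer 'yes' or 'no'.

Executing turtle program step by step:
Start: pos=(0,0), heading=0, pen down
REPEAT 6 [
  -- iteration 1/6 --
  FD 6: (0,0) -> (6,0) [heading=0, draw]
  RT 60: heading 0 -> 300
  -- iteration 2/6 --
  FD 6: (6,0) -> (9,-5.196) [heading=300, draw]
  RT 60: heading 300 -> 240
  -- iteration 3/6 --
  FD 6: (9,-5.196) -> (6,-10.392) [heading=240, draw]
  RT 60: heading 240 -> 180
  -- iteration 4/6 --
  FD 6: (6,-10.392) -> (0,-10.392) [heading=180, draw]
  RT 60: heading 180 -> 120
  -- iteration 5/6 --
  FD 6: (0,-10.392) -> (-3,-5.196) [heading=120, draw]
  RT 60: heading 120 -> 60
  -- iteration 6/6 --
  FD 6: (-3,-5.196) -> (0,0) [heading=60, draw]
  RT 60: heading 60 -> 0
]
Final: pos=(0,0), heading=0, 6 segment(s) drawn

Start position: (0, 0)
Final position: (0, 0)
Distance = 0; < 1e-6 -> CLOSED

Answer: yes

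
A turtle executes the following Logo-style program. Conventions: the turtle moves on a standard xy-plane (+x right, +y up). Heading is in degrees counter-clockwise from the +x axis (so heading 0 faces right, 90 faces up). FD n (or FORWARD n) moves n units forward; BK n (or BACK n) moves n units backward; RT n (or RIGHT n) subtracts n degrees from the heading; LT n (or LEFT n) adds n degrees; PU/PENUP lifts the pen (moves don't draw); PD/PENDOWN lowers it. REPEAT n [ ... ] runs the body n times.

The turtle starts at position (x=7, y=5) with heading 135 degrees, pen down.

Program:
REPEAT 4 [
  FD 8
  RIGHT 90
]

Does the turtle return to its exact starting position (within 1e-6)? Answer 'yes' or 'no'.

Executing turtle program step by step:
Start: pos=(7,5), heading=135, pen down
REPEAT 4 [
  -- iteration 1/4 --
  FD 8: (7,5) -> (1.343,10.657) [heading=135, draw]
  RT 90: heading 135 -> 45
  -- iteration 2/4 --
  FD 8: (1.343,10.657) -> (7,16.314) [heading=45, draw]
  RT 90: heading 45 -> 315
  -- iteration 3/4 --
  FD 8: (7,16.314) -> (12.657,10.657) [heading=315, draw]
  RT 90: heading 315 -> 225
  -- iteration 4/4 --
  FD 8: (12.657,10.657) -> (7,5) [heading=225, draw]
  RT 90: heading 225 -> 135
]
Final: pos=(7,5), heading=135, 4 segment(s) drawn

Start position: (7, 5)
Final position: (7, 5)
Distance = 0; < 1e-6 -> CLOSED

Answer: yes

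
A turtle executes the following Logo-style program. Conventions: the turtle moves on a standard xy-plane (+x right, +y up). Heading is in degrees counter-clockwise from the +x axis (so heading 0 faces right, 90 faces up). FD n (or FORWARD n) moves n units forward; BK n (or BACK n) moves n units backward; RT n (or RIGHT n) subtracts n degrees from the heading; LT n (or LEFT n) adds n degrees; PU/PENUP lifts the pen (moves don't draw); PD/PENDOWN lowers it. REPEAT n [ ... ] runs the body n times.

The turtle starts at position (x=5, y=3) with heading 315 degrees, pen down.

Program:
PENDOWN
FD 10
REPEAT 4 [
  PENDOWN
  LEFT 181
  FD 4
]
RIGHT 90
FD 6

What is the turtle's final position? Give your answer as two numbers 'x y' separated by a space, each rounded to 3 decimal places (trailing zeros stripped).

Executing turtle program step by step:
Start: pos=(5,3), heading=315, pen down
PD: pen down
FD 10: (5,3) -> (12.071,-4.071) [heading=315, draw]
REPEAT 4 [
  -- iteration 1/4 --
  PD: pen down
  LT 181: heading 315 -> 136
  FD 4: (12.071,-4.071) -> (9.194,-1.292) [heading=136, draw]
  -- iteration 2/4 --
  PD: pen down
  LT 181: heading 136 -> 317
  FD 4: (9.194,-1.292) -> (12.119,-4.02) [heading=317, draw]
  -- iteration 3/4 --
  PD: pen down
  LT 181: heading 317 -> 138
  FD 4: (12.119,-4.02) -> (9.147,-1.344) [heading=138, draw]
  -- iteration 4/4 --
  PD: pen down
  LT 181: heading 138 -> 319
  FD 4: (9.147,-1.344) -> (12.165,-3.968) [heading=319, draw]
]
RT 90: heading 319 -> 229
FD 6: (12.165,-3.968) -> (8.229,-8.496) [heading=229, draw]
Final: pos=(8.229,-8.496), heading=229, 6 segment(s) drawn

Answer: 8.229 -8.496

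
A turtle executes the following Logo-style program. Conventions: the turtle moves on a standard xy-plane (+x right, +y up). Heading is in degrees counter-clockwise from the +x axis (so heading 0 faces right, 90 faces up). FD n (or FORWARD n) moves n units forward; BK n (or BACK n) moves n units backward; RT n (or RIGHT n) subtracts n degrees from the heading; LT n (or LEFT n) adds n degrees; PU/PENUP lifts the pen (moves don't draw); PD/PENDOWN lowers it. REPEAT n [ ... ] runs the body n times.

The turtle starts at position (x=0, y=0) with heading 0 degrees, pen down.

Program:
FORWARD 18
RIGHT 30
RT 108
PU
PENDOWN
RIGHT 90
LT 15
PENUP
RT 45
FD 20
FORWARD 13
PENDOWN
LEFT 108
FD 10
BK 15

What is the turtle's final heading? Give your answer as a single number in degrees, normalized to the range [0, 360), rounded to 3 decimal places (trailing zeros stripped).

Executing turtle program step by step:
Start: pos=(0,0), heading=0, pen down
FD 18: (0,0) -> (18,0) [heading=0, draw]
RT 30: heading 0 -> 330
RT 108: heading 330 -> 222
PU: pen up
PD: pen down
RT 90: heading 222 -> 132
LT 15: heading 132 -> 147
PU: pen up
RT 45: heading 147 -> 102
FD 20: (18,0) -> (13.842,19.563) [heading=102, move]
FD 13: (13.842,19.563) -> (11.139,32.279) [heading=102, move]
PD: pen down
LT 108: heading 102 -> 210
FD 10: (11.139,32.279) -> (2.479,27.279) [heading=210, draw]
BK 15: (2.479,27.279) -> (15.469,34.779) [heading=210, draw]
Final: pos=(15.469,34.779), heading=210, 3 segment(s) drawn

Answer: 210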